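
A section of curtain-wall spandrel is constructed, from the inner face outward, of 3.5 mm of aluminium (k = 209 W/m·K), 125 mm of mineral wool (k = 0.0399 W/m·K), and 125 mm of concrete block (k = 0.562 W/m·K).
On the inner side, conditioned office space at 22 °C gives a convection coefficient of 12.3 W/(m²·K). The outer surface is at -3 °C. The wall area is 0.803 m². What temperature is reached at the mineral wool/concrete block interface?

T ≈ -1.38 °C

Treating each layer as a thermal resistance in series:
R_inner film = 1/(h_i·A) = 1/(12.3×0.803) = 0.1012 K/W
R_aluminium = L/(kA) = 0.0035/(209×0.803) = 2.085×10^-5 K/W
R_mineral wool = L/(kA) = 0.125/(0.0399×0.803) = 3.901 K/W
R_concrete block = L/(kA) = 0.125/(0.562×0.803) = 0.277 K/W
R_total = 4.28 K/W;  Q = ΔT/R_total = 25/4.28 = 5.842 W
T_interface = T_inner − Q·ΣR(inner→interface) = 22 − 5.84×4.003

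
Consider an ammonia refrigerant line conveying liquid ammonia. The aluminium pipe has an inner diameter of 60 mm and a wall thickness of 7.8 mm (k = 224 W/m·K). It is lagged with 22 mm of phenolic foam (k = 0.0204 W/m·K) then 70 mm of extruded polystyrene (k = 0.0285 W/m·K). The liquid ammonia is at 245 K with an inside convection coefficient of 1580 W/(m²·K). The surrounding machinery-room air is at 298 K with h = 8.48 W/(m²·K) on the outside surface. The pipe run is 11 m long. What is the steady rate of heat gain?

Treating each annulus and film as a series resistance:
R_inner film = 1/(h_i·2πr₁L) = 1/(1580×2π×0.03×11) = 3.052×10^-4 K/W
R_aluminium pipe wall = ln(37.8/30)/(2π×224×11) = 1.493×10^-5 K/W
R_phenolic foam = ln(59.8/37.8)/(2π×0.0204×11) = 0.3253 K/W
R_extruded polystyrene = ln(129.8/59.8)/(2π×0.0285×11) = 0.3934 K/W
R_outer film = 1/(h_o·2πr_oL) = 1/(8.48×2π×0.1298×11) = 0.01314 K/W
R_total = 0.7322 K/W
Q = ΔT/R_total = 53/0.7322

Q ≈ 72.4 W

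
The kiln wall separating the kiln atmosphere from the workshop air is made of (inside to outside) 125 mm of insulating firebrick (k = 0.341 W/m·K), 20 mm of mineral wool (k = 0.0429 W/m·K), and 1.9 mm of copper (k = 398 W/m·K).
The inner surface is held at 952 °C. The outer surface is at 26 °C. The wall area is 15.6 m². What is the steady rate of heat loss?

Q ≈ 17300 W

Model the wall as resistances in series:
R_insulating firebrick = L/(kA) = 0.125/(0.341×15.6) = 0.0235 K/W
R_mineral wool = L/(kA) = 0.02/(0.0429×15.6) = 0.02988 K/W
R_copper = L/(kA) = 0.0019/(398×15.6) = 3.06×10^-7 K/W
R_total = 0.05338 K/W
Q = ΔT / R_total = 926 / 0.05338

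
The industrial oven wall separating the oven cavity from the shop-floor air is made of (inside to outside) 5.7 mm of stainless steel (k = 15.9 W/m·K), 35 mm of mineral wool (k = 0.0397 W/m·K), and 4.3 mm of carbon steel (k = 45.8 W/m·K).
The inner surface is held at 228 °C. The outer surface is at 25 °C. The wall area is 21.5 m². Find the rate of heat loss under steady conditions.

Using the resistance-network approach (series):
R_stainless steel = L/(kA) = 0.0057/(15.9×21.5) = 1.667×10^-5 K/W
R_mineral wool = L/(kA) = 0.035/(0.0397×21.5) = 0.04101 K/W
R_carbon steel = L/(kA) = 0.0043/(45.8×21.5) = 4.367×10^-6 K/W
R_total = 0.04103 K/W
Q = ΔT / R_total = 203 / 0.04103

Q ≈ 4950 W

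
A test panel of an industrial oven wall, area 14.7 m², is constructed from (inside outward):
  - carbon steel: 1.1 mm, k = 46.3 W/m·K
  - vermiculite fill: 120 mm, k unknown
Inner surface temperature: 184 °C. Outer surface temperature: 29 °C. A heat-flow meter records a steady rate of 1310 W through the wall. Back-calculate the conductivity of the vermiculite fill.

Model the wall as resistances in series:
R_carbon steel = L/(kA) = 0.0011/(46.3×14.7) = 1.616×10^-6 K/W
Sum of known resistances R_other = 1.616×10^-6 K/W
Total R = ΔT/Q = 155/1310 = 0.1183 K/W
R_vermiculite fill = R_total − R_other = 0.1183 K/W
k = L/(R·A) = 0.12/(0.1183×14.7)

k ≈ 0.069 W/(m·K)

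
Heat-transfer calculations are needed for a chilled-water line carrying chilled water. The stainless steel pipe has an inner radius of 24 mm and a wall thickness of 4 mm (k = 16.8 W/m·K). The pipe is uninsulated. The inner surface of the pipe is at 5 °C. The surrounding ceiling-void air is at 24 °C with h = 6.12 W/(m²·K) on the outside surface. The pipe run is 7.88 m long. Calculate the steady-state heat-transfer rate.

Radial resistances (cylindrical: R_cond = ln(r_o/r_i)/(2πkL), R_conv = 1/(h·2πrL)):
R_stainless steel pipe wall = ln(28/24)/(2π×16.8×7.88) = 1.853×10^-4 K/W
R_outer film = 1/(h_o·2πr_oL) = 1/(6.12×2π×0.028×7.88) = 0.1179 K/W
R_total = 0.1181 K/W
Q = ΔT/R_total = 19/0.1181

Q ≈ 161 W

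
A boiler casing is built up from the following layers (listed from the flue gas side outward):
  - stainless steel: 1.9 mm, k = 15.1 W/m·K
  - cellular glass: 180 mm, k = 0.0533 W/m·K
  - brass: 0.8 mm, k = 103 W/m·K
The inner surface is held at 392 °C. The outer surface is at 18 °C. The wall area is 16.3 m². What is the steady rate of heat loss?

Thermal resistances in series:
R_stainless steel = L/(kA) = 0.0019/(15.1×16.3) = 7.719×10^-6 K/W
R_cellular glass = L/(kA) = 0.18/(0.0533×16.3) = 0.2072 K/W
R_brass = L/(kA) = 0.0008/(103×16.3) = 4.765×10^-7 K/W
R_total = 0.2072 K/W
Q = ΔT / R_total = 374 / 0.2072

Q ≈ 1810 W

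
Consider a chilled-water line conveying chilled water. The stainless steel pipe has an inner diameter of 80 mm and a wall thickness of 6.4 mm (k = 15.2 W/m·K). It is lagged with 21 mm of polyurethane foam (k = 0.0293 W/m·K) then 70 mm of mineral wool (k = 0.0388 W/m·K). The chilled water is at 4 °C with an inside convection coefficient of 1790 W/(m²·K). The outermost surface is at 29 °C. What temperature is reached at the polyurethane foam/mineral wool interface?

Treating each annulus and film as a series resistance:
R_inner film = 1/(h_i·2πr₁L) = 1/(1790×2π×0.04×1) = 0.002223 K/W
R_stainless steel pipe wall = ln(46.4/40)/(2π×15.2×1) = 0.001554 K/W
R_polyurethane foam = ln(67.4/46.4)/(2π×0.0293×1) = 2.028 K/W
R_mineral wool = ln(137.4/67.4)/(2π×0.0388×1) = 2.922 K/W
R_total = 4.953 K/W
Q = ΔT/R_total = 25/4.953
Q = 5.05 W/m
T_interface = T_inner + Q·ΣR(inner→interface) = 4 + 5.05×2.032

T ≈ 14.3 °C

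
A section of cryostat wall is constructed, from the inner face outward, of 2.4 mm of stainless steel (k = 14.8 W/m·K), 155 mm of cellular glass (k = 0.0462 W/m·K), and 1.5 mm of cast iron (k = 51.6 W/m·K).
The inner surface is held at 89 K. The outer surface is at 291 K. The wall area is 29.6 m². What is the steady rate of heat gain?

Model the wall as resistances in series:
R_stainless steel = L/(kA) = 0.0024/(14.8×29.6) = 5.478×10^-6 K/W
R_cellular glass = L/(kA) = 0.155/(0.0462×29.6) = 0.1133 K/W
R_cast iron = L/(kA) = 0.0015/(51.6×29.6) = 9.821×10^-7 K/W
R_total = 0.1134 K/W
Q = ΔT / R_total = 202 / 0.1134

Q ≈ 1780 W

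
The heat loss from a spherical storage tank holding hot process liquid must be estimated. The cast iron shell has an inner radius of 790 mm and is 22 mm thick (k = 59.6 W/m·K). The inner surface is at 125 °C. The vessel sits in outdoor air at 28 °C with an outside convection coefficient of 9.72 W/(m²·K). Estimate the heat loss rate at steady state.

Q ≈ 7780 W

Spherical conduction: R = (1/r_in − 1/r_out)/(4πk) per layer; series-sum.
R_cast iron shell = (1/0.79 − 1/0.812)/(4π×59.6) = 4.579×10^-5 K/W
R_outer film = 1/(h·4πr_o²) = 1/(9.72×4π×0.812²) = 0.01242 K/W
R_total = 0.01246 K/W
Q = ΔT/R_total = 97/0.01246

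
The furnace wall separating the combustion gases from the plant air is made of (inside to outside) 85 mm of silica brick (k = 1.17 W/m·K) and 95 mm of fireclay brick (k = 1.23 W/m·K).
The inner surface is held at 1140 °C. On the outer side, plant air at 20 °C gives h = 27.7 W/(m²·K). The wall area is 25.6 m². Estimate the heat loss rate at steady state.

Series thermal resistances:
R_silica brick = L/(kA) = 0.085/(1.17×25.6) = 0.002838 K/W
R_fireclay brick = L/(kA) = 0.095/(1.23×25.6) = 0.003017 K/W
R_outer film = 1/(h_o·A) = 1/(27.7×25.6) = 0.00141 K/W
R_total = 0.007265 K/W
Q = ΔT / R_total = 1120 / 0.007265

Q ≈ 154000 W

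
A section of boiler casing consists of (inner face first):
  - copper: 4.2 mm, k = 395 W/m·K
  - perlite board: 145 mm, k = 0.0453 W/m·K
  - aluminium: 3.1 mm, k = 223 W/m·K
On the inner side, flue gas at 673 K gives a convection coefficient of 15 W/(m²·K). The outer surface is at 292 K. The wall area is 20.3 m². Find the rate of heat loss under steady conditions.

Model the wall as resistances in series:
R_inner film = 1/(h_i·A) = 1/(15×20.3) = 0.003284 K/W
R_copper = L/(kA) = 0.0042/(395×20.3) = 5.238×10^-7 K/W
R_perlite board = L/(kA) = 0.145/(0.0453×20.3) = 0.1577 K/W
R_aluminium = L/(kA) = 0.0031/(223×20.3) = 6.848×10^-7 K/W
R_total = 0.161 K/W
Q = ΔT / R_total = 381 / 0.161

Q ≈ 2370 W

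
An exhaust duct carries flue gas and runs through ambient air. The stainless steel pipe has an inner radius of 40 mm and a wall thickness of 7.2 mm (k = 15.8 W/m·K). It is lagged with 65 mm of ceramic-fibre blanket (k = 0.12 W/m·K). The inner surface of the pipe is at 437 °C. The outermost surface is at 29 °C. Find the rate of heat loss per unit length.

q′ ≈ 355 W/m

Treating each annulus and film as a series resistance:
R_stainless steel pipe wall = ln(47.2/40)/(2π×15.8×1) = 0.001667 K/W
R_ceramic-fibre blanket = ln(112.2/47.2)/(2π×0.12×1) = 1.148 K/W
R_total = 1.15 K/W
Q = ΔT/R_total = 408/1.15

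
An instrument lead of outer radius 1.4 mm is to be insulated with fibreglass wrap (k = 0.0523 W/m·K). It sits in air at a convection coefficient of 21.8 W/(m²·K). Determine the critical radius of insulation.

r_cr ≈ 2.4 mm

For a cylinder r_cr = k/h = 0.0523/21.8
r_cr = 2.4 mm; since the bare radius (1.4 mm) is below r_cr, adding a thin layer of insulation will *increase* heat loss.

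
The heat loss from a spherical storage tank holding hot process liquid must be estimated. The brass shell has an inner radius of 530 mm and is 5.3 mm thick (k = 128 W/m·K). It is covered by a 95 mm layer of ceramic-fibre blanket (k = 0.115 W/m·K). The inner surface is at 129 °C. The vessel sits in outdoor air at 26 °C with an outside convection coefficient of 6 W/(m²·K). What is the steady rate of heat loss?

Each spherical layer contributes R = (1/r_i − 1/r_o)/(4πk):
R_brass shell = (1/0.53 − 1/0.5353)/(4π×128) = 1.161×10^-5 K/W
R_ceramic-fibre blanket = (1/0.5353 − 1/0.6303)/(4π×0.115) = 0.1948 K/W
R_outer film = 1/(h·4πr_o²) = 1/(6×4π×0.6303²) = 0.03338 K/W
R_total = 0.2282 K/W
Q = ΔT/R_total = 103/0.2282

Q ≈ 451 W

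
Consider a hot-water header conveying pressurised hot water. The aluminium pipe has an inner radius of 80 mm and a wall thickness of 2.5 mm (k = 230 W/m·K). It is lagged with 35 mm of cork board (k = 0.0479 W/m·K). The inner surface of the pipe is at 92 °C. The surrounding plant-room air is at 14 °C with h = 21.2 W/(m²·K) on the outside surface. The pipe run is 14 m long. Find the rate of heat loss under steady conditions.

Cylindrical conduction, so R = ln(r₂/r₁)/(2πkL) per layer, in series:
R_aluminium pipe wall = ln(82.5/80)/(2π×230×14) = 1.521×10^-6 K/W
R_cork board = ln(117.5/82.5)/(2π×0.0479×14) = 0.08393 K/W
R_outer film = 1/(h_o·2πr_oL) = 1/(21.2×2π×0.1175×14) = 0.004564 K/W
R_total = 0.0885 K/W
Q = ΔT/R_total = 78/0.0885

Q ≈ 881 W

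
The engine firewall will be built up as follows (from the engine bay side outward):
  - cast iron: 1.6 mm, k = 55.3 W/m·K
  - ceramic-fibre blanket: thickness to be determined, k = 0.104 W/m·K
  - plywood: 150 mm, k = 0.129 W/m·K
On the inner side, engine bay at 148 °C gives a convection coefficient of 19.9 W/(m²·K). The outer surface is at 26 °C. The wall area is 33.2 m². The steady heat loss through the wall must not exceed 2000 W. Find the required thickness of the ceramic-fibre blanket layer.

Model the wall as resistances in series:
R_inner film = 1/(h_i·A) = 1/(19.9×33.2) = 0.001514 K/W
R_cast iron = L/(kA) = 0.0016/(55.3×33.2) = 8.715×10^-7 K/W
R_plywood = L/(kA) = 0.15/(0.129×33.2) = 0.03502 K/W
Sum of the known resistances R_other = 0.03654 K/W
Required total resistance R_tot = ΔT/Q_allow = 122/2000 = 0.061 K/W
R_ceramic-fibre blanket = R_tot − R_other = 0.02446 K/W
L = R·k·A = 0.02446×0.104×33.2

L ≈ 84.5 mm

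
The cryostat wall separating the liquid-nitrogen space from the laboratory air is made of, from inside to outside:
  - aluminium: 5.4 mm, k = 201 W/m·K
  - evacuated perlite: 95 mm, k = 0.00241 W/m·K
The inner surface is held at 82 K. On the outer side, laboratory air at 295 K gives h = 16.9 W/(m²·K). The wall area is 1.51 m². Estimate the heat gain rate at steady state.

Q ≈ 8.15 W

Thermal resistances in series:
R_aluminium = L/(kA) = 0.0054/(201×1.51) = 1.779×10^-5 K/W
R_evacuated perlite = L/(kA) = 0.095/(0.00241×1.51) = 26.11 K/W
R_outer film = 1/(h_o·A) = 1/(16.9×1.51) = 0.03919 K/W
R_total = 26.14 K/W
Q = ΔT / R_total = 213 / 26.14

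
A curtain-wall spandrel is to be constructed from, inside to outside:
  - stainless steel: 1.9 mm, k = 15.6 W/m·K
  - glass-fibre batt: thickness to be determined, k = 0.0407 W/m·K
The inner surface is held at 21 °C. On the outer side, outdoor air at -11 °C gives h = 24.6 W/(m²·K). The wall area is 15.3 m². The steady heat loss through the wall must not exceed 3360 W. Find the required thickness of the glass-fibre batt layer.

L ≈ 4.27 mm

Thermal resistances in series:
R_stainless steel = L/(kA) = 0.0019/(15.6×15.3) = 7.96×10^-6 K/W
R_outer film = 1/(h_o·A) = 1/(24.6×15.3) = 0.002657 K/W
Sum of the known resistances R_other = 0.002665 K/W
Required total resistance R_tot = ΔT/Q_allow = 32/3360 = 0.009524 K/W
R_glass-fibre batt = R_tot − R_other = 0.006859 K/W
L = R·k·A = 0.006859×0.0407×15.3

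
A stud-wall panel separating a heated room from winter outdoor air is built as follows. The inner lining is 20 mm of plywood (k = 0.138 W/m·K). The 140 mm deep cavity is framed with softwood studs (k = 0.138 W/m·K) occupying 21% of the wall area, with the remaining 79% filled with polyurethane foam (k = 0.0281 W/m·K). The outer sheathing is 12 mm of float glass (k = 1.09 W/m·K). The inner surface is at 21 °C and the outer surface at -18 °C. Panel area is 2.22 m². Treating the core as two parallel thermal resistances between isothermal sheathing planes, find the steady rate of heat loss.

Sheathing layers in series; stud and cavity paths in parallel between them.
R_inner = 0.02/(0.138×2.22) = 0.06528 K/W
R_stud  = 0.14/(0.138×0.21×2.22) = 2.176 K/W
R_cav   = 0.14/(0.0281×0.79×2.22) = 2.841 K/W
1/R_core = 1/R_stud + 1/R_cav → R_core = 1.232 K/W
R_outer = 0.012/(1.09×2.22) = 0.004959 K/W
R_total = 1.302 K/W
Q = ΔT/R_total = 39/1.302

Q ≈ 29.9 W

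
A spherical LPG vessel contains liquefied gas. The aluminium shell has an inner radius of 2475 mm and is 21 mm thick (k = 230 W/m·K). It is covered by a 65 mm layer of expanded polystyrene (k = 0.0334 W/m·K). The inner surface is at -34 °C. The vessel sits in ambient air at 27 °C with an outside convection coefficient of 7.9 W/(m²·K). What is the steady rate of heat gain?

For a spherical shell R = (1/r₁ − 1/r₂)/(4πk); film R = 1/(h·4πr²). In series:
R_aluminium shell = (1/2.475 − 1/2.496)/(4π×230) = 1.176×10^-6 K/W
R_expanded polystyrene = (1/2.496 − 1/2.561)/(4π×0.0334) = 0.02423 K/W
R_outer film = 1/(h·4πr_o²) = 1/(7.9×4π×2.561²) = 0.001536 K/W
R_total = 0.02576 K/W
Q = ΔT/R_total = 61/0.02576

Q ≈ 2370 W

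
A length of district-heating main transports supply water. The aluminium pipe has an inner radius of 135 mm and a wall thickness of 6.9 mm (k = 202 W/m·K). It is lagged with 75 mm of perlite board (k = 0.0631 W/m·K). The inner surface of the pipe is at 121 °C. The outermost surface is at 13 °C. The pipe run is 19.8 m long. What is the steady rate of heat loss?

Cylindrical conduction, so R = ln(r₂/r₁)/(2πkL) per layer, in series:
R_aluminium pipe wall = ln(141.9/135)/(2π×202×19.8) = 1.984×10^-6 K/W
R_perlite board = ln(216.9/141.9)/(2π×0.0631×19.8) = 0.05405 K/W
R_total = 0.05405 K/W
Q = ΔT/R_total = 108/0.05405

Q ≈ 2000 W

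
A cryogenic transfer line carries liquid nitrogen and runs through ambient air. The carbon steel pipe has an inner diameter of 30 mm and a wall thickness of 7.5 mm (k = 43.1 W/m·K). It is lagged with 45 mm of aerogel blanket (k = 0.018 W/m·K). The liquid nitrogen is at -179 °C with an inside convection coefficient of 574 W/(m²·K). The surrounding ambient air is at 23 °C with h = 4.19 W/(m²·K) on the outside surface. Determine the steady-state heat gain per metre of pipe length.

Per-layer cylindrical resistances, series-summed:
R_inner film = 1/(h_i·2πr₁L) = 1/(574×2π×0.015×1) = 0.01848 K/W
R_carbon steel pipe wall = ln(22.5/15)/(2π×43.1×1) = 0.001497 K/W
R_aerogel blanket = ln(67.5/22.5)/(2π×0.018×1) = 9.714 K/W
R_outer film = 1/(h_o·2πr_oL) = 1/(4.19×2π×0.0675×1) = 0.5627 K/W
R_total = 10.3 K/W
Q = ΔT/R_total = 202/10.3

q′ ≈ 19.6 W/m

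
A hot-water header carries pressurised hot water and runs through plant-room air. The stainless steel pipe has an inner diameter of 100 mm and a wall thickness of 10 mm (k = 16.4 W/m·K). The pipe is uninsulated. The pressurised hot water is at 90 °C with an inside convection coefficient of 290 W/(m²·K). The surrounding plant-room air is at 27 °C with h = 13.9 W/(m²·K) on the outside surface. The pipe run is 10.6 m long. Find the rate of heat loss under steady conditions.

Q ≈ 3280 W

Per-layer cylindrical resistances, series-summed:
R_inner film = 1/(h_i·2πr₁L) = 1/(290×2π×0.05×10.6) = 0.001035 K/W
R_stainless steel pipe wall = ln(60/50)/(2π×16.4×10.6) = 1.669×10^-4 K/W
R_outer film = 1/(h_o·2πr_oL) = 1/(13.9×2π×0.06×10.6) = 0.018 K/W
R_total = 0.01921 K/W
Q = ΔT/R_total = 63/0.01921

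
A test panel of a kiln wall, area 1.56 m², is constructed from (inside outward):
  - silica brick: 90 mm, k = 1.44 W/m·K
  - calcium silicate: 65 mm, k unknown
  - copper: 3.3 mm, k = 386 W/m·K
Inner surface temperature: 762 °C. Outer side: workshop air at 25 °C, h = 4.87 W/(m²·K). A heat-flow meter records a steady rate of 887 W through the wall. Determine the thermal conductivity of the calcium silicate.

Using the resistance-network approach (series):
R_silica brick = L/(kA) = 0.09/(1.44×1.56) = 0.04006 K/W
R_copper = L/(kA) = 0.0033/(386×1.56) = 5.48×10^-6 K/W
R_outer film = 1/(h_o·A) = 1/(4.87×1.56) = 0.1316 K/W
Sum of known resistances R_other = 0.1717 K/W
Total R = ΔT/Q = 737/887 = 0.8309 K/W
R_calcium silicate = R_total − R_other = 0.6592 K/W
k = L/(R·A) = 0.065/(0.6592×1.56)

k ≈ 0.0632 W/(m·K)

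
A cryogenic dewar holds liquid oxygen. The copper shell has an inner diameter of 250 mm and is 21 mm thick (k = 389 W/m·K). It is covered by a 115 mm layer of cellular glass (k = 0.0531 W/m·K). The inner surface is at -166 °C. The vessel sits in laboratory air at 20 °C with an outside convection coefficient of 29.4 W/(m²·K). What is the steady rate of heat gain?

Q ≈ 40.8 W

For a spherical shell R = (1/r₁ − 1/r₂)/(4πk); film R = 1/(h·4πr²). In series:
R_copper shell = (1/0.125 − 1/0.146)/(4π×389) = 2.354×10^-4 K/W
R_cellular glass = (1/0.146 − 1/0.261)/(4π×0.0531) = 4.523 K/W
R_outer film = 1/(h·4πr_o²) = 1/(29.4×4π×0.261²) = 0.03973 K/W
R_total = 4.563 K/W
Q = ΔT/R_total = 186/4.563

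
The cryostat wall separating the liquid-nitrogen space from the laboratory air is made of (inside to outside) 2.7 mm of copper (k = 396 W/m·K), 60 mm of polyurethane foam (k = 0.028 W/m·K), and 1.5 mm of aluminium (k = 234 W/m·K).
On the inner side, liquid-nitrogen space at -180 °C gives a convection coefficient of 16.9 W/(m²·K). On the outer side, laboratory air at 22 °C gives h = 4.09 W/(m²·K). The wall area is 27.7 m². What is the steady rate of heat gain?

Treating each layer as a thermal resistance in series:
R_inner film = 1/(h_i·A) = 1/(16.9×27.7) = 0.002136 K/W
R_copper = L/(kA) = 0.0027/(396×27.7) = 2.461×10^-7 K/W
R_polyurethane foam = L/(kA) = 0.06/(0.028×27.7) = 0.07736 K/W
R_aluminium = L/(kA) = 0.0015/(234×27.7) = 2.314×10^-7 K/W
R_outer film = 1/(h_o·A) = 1/(4.09×27.7) = 0.008827 K/W
R_total = 0.08832 K/W
Q = ΔT / R_total = 202 / 0.08832

Q ≈ 2290 W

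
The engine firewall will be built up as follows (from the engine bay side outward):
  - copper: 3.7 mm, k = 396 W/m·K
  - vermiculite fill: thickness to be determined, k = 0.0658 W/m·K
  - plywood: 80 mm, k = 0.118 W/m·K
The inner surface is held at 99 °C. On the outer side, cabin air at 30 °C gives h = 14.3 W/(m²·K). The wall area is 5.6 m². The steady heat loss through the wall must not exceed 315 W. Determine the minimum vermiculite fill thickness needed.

Using the resistance-network approach (series):
R_copper = L/(kA) = 0.0037/(396×5.6) = 1.668×10^-6 K/W
R_plywood = L/(kA) = 0.08/(0.118×5.6) = 0.1211 K/W
R_outer film = 1/(h_o·A) = 1/(14.3×5.6) = 0.01249 K/W
Sum of the known resistances R_other = 0.1336 K/W
Required total resistance R_tot = ΔT/Q_allow = 69/315 = 0.219 K/W
R_vermiculite fill = R_tot − R_other = 0.08549 K/W
L = R·k·A = 0.08549×0.0658×5.6

L ≈ 31.5 mm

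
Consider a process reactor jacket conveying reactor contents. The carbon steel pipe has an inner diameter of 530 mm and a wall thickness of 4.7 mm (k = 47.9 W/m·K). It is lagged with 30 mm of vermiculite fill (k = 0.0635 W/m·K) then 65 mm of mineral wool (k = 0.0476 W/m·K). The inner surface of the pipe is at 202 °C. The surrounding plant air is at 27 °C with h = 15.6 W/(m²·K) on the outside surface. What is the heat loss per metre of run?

q′ ≈ 184 W/m

Radial resistances (cylindrical: R_cond = ln(r_o/r_i)/(2πkL), R_conv = 1/(h·2πrL)):
R_carbon steel pipe wall = ln(269.7/265)/(2π×47.9×1) = 5.841×10^-5 K/W
R_vermiculite fill = ln(299.7/269.7)/(2π×0.0635×1) = 0.2644 K/W
R_mineral wool = ln(364.7/299.7)/(2π×0.0476×1) = 0.6563 K/W
R_outer film = 1/(h_o·2πr_oL) = 1/(15.6×2π×0.3647×1) = 0.02797 K/W
R_total = 0.9487 K/W
Q = ΔT/R_total = 175/0.9487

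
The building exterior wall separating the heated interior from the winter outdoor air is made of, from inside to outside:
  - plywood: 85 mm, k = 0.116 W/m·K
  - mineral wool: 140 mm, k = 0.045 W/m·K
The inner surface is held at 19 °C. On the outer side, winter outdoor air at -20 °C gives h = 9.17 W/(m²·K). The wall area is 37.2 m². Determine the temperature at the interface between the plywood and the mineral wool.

T ≈ 11.8 °C

Treating each layer as a thermal resistance in series:
R_plywood = L/(kA) = 0.085/(0.116×37.2) = 0.0197 K/W
R_mineral wool = L/(kA) = 0.14/(0.045×37.2) = 0.08363 K/W
R_outer film = 1/(h_o·A) = 1/(9.17×37.2) = 0.002931 K/W
R_total = 0.1063 K/W;  Q = ΔT/R_total = 39/0.1063 = 367 W
T_interface = T_inner − Q·ΣR(inner→interface) = 19 − 367×0.0197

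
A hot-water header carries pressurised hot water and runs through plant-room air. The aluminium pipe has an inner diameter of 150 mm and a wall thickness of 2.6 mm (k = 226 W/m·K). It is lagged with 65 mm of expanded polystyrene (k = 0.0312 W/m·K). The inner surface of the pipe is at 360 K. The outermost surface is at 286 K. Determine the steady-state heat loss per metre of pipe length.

q′ ≈ 23.8 W/m

Cylindrical conduction, so R = ln(r₂/r₁)/(2πkL) per layer, in series:
R_aluminium pipe wall = ln(77.6/75)/(2π×226×1) = 2.4×10^-5 K/W
R_expanded polystyrene = ln(142.6/77.6)/(2π×0.0312×1) = 3.104 K/W
R_total = 3.104 K/W
Q = ΔT/R_total = 74/3.104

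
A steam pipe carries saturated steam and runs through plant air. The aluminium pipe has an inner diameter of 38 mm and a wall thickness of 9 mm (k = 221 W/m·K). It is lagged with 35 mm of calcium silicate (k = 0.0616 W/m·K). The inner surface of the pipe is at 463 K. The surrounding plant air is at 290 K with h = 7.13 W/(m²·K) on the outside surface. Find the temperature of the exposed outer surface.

For a radial system each layer contributes R = ln(r_out/r_in)/(2πkL); films add R = 1/(hA).
R_aluminium pipe wall = ln(28/19)/(2π×221×1) = 2.793×10^-4 K/W
R_calcium silicate = ln(63/28)/(2π×0.0616×1) = 2.095 K/W
R_outer film = 1/(h_o·2πr_oL) = 1/(7.13×2π×0.063×1) = 0.3543 K/W
R_total = 2.45 K/W
Q = ΔT/R_total = 173/2.45
Q = 70.6 W/m
T_interface = T_inner − Q·ΣR(inner→interface) = 463 − 70.6×2.095

T ≈ 315 K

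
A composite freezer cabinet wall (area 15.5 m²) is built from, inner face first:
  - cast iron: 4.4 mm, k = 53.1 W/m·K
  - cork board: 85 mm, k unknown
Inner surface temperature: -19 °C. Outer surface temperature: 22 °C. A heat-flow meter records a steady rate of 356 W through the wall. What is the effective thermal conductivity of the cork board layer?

Series thermal resistances:
R_cast iron = L/(kA) = 0.0044/(53.1×15.5) = 5.346×10^-6 K/W
Sum of known resistances R_other = 5.346×10^-6 K/W
Total R = ΔT/Q = 41/356 = 0.1152 K/W
R_cork board = R_total − R_other = 0.1152 K/W
k = L/(R·A) = 0.085/(0.1152×15.5)

k ≈ 0.0476 W/(m·K)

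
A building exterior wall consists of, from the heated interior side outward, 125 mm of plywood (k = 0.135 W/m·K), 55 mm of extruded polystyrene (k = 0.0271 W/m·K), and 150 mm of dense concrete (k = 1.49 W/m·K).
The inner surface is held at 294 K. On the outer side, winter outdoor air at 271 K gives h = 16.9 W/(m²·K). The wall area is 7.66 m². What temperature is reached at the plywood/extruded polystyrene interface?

T ≈ 287 K

Series thermal resistances:
R_plywood = L/(kA) = 0.125/(0.135×7.66) = 0.1209 K/W
R_extruded polystyrene = L/(kA) = 0.055/(0.0271×7.66) = 0.265 K/W
R_dense concrete = L/(kA) = 0.15/(1.49×7.66) = 0.01314 K/W
R_outer film = 1/(h_o·A) = 1/(16.9×7.66) = 0.007725 K/W
R_total = 0.4067 K/W;  Q = ΔT/R_total = 23/0.4067 = 56.55 W
T_interface = T_inner − Q·ΣR(inner→interface) = 294 − 56.6×0.1209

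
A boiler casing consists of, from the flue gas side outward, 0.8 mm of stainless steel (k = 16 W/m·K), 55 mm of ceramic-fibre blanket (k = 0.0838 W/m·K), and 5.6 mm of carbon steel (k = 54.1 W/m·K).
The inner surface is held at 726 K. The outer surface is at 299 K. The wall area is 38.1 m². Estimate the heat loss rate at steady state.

Q ≈ 24800 W

Using the resistance-network approach (series):
R_stainless steel = L/(kA) = 0.0008/(16×38.1) = 1.312×10^-6 K/W
R_ceramic-fibre blanket = L/(kA) = 0.055/(0.0838×38.1) = 0.01723 K/W
R_carbon steel = L/(kA) = 0.0056/(54.1×38.1) = 2.717×10^-6 K/W
R_total = 0.01723 K/W
Q = ΔT / R_total = 427 / 0.01723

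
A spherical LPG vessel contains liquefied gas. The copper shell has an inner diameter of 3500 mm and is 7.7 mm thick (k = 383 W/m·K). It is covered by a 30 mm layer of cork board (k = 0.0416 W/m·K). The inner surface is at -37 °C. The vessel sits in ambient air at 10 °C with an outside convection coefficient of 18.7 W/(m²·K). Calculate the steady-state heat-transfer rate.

For a spherical shell R = (1/r₁ − 1/r₂)/(4πk); film R = 1/(h·4πr²). In series:
R_copper shell = (1/1.75 − 1/1.7577)/(4π×383) = 5.201×10^-7 K/W
R_cork board = (1/1.7577 − 1/1.7877)/(4π×0.0416) = 0.01826 K/W
R_outer film = 1/(h·4πr_o²) = 1/(18.7×4π×1.7877²) = 0.001332 K/W
R_total = 0.0196 K/W
Q = ΔT/R_total = 47/0.0196

Q ≈ 2400 W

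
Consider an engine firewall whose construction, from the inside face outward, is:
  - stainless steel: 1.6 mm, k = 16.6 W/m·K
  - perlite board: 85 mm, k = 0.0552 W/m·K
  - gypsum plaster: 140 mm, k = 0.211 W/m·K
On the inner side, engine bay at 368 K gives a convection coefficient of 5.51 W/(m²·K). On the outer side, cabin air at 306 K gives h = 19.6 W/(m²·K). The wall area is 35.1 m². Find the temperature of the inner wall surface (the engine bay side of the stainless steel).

Thermal resistances in series:
R_inner film = 1/(h_i·A) = 1/(5.51×35.1) = 0.005171 K/W
R_stainless steel = L/(kA) = 0.0016/(16.6×35.1) = 2.746×10^-6 K/W
R_perlite board = L/(kA) = 0.085/(0.0552×35.1) = 0.04387 K/W
R_gypsum plaster = L/(kA) = 0.14/(0.211×35.1) = 0.0189 K/W
R_outer film = 1/(h_o·A) = 1/(19.6×35.1) = 0.001454 K/W
R_total = 0.0694 K/W;  Q = ΔT/R_total = 62/0.0694 = 893.4 W
T_interface = T_inner − Q·ΣR(inner→interface) = 368 − 893×0.005171

T ≈ 363 K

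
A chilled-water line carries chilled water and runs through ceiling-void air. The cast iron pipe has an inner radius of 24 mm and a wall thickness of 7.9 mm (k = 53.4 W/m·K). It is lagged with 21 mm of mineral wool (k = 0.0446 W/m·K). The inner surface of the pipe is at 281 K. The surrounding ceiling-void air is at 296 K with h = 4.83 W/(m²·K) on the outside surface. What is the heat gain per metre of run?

q′ ≈ 6.18 W/m

For a radial system each layer contributes R = ln(r_out/r_in)/(2πkL); films add R = 1/(hA).
R_cast iron pipe wall = ln(31.9/24)/(2π×53.4×1) = 8.481×10^-4 K/W
R_mineral wool = ln(52.9/31.9)/(2π×0.0446×1) = 1.805 K/W
R_outer film = 1/(h_o·2πr_oL) = 1/(4.83×2π×0.0529×1) = 0.6229 K/W
R_total = 2.429 K/W
Q = ΔT/R_total = 15/2.429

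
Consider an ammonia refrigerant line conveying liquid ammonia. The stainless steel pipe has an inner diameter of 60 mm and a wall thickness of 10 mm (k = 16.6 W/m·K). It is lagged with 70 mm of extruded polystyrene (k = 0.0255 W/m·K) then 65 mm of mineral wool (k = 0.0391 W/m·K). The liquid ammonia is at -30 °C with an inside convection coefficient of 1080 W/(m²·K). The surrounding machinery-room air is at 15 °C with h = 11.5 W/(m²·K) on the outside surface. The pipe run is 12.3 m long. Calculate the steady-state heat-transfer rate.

Q ≈ 66.8 W

For a radial system each layer contributes R = ln(r_out/r_in)/(2πkL); films add R = 1/(hA).
R_inner film = 1/(h_i·2πr₁L) = 1/(1080×2π×0.03×12.3) = 3.994×10^-4 K/W
R_stainless steel pipe wall = ln(40/30)/(2π×16.6×12.3) = 2.242×10^-4 K/W
R_extruded polystyrene = ln(110/40)/(2π×0.0255×12.3) = 0.5133 K/W
R_mineral wool = ln(175/110)/(2π×0.0391×12.3) = 0.1537 K/W
R_outer film = 1/(h_o·2πr_oL) = 1/(11.5×2π×0.175×12.3) = 0.00643 K/W
R_total = 0.674 K/W
Q = ΔT/R_total = 45/0.674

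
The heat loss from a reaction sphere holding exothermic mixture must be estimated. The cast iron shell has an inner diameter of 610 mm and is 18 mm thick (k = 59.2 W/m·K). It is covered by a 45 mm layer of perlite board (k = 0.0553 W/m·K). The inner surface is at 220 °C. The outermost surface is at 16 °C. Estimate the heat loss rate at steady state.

Q ≈ 374 W

Each spherical layer contributes R = (1/r_i − 1/r_o)/(4πk):
R_cast iron shell = (1/0.305 − 1/0.323)/(4π×59.2) = 2.456×10^-4 K/W
R_perlite board = (1/0.323 − 1/0.368)/(4π×0.0553) = 0.5448 K/W
R_total = 0.545 K/W
Q = ΔT/R_total = 204/0.545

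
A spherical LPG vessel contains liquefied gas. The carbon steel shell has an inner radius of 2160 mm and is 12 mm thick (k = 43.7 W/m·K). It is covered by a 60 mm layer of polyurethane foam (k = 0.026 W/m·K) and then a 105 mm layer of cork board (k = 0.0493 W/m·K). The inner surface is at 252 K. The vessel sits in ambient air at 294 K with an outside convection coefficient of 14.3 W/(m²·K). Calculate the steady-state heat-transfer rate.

Q ≈ 588 W

Spherical conduction: R = (1/r_in − 1/r_out)/(4πk) per layer; series-sum.
R_carbon steel shell = (1/2.16 − 1/2.172)/(4π×43.7) = 4.658×10^-6 K/W
R_polyurethane foam = (1/2.172 − 1/2.232)/(4π×0.026) = 0.03788 K/W
R_cork board = (1/2.232 − 1/2.337)/(4π×0.0493) = 0.03249 K/W
R_outer film = 1/(h·4πr_o²) = 1/(14.3×4π×2.337²) = 0.001019 K/W
R_total = 0.0714 K/W
Q = ΔT/R_total = 42/0.0714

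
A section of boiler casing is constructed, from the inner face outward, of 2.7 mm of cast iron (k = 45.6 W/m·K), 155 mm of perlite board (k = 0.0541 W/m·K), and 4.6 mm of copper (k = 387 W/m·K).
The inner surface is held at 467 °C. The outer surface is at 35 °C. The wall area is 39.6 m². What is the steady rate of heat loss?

Thermal resistances in series:
R_cast iron = L/(kA) = 0.0027/(45.6×39.6) = 1.495×10^-6 K/W
R_perlite board = L/(kA) = 0.155/(0.0541×39.6) = 0.07235 K/W
R_copper = L/(kA) = 0.0046/(387×39.6) = 3.002×10^-7 K/W
R_total = 0.07235 K/W
Q = ΔT / R_total = 432 / 0.07235

Q ≈ 5970 W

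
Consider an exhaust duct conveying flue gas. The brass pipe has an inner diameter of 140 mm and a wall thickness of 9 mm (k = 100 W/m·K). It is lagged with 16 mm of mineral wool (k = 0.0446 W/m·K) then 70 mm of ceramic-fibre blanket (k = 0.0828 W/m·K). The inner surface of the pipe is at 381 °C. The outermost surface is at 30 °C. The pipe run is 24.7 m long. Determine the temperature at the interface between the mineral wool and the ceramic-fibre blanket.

For a radial system each layer contributes R = ln(r_out/r_in)/(2πkL); films add R = 1/(hA).
R_brass pipe wall = ln(79/70)/(2π×100×24.7) = 7.794×10^-6 K/W
R_mineral wool = ln(95/79)/(2π×0.0446×24.7) = 0.02665 K/W
R_ceramic-fibre blanket = ln(165/95)/(2π×0.0828×24.7) = 0.04296 K/W
R_total = 0.06962 K/W
Q = ΔT/R_total = 351/0.06962
Q = 5040 W
T_interface = T_inner − Q·ΣR(inner→interface) = 381 − 5040×0.02665

T ≈ 247 °C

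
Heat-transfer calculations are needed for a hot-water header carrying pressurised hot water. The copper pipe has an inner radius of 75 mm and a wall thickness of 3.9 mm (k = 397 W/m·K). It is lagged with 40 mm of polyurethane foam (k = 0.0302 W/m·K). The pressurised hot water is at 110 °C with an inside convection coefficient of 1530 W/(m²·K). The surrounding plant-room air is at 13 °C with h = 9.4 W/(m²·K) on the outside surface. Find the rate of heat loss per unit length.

Treating each annulus and film as a series resistance:
R_inner film = 1/(h_i·2πr₁L) = 1/(1530×2π×0.075×1) = 0.001387 K/W
R_copper pipe wall = ln(78.9/75)/(2π×397×1) = 2.032×10^-5 K/W
R_polyurethane foam = ln(118.9/78.9)/(2π×0.0302×1) = 2.161 K/W
R_outer film = 1/(h_o·2πr_oL) = 1/(9.4×2π×0.1189×1) = 0.1424 K/W
R_total = 2.305 K/W
Q = ΔT/R_total = 97/2.305

q′ ≈ 42.1 W/m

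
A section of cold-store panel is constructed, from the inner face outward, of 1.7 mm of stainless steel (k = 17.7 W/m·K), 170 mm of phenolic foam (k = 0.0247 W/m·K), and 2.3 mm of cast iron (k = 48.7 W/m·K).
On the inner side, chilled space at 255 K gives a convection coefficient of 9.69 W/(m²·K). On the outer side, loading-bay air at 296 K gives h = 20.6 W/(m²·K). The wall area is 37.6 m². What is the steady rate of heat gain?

Model the wall as resistances in series:
R_inner film = 1/(h_i·A) = 1/(9.69×37.6) = 0.002745 K/W
R_stainless steel = L/(kA) = 0.0017/(17.7×37.6) = 2.554×10^-6 K/W
R_phenolic foam = L/(kA) = 0.17/(0.0247×37.6) = 0.183 K/W
R_cast iron = L/(kA) = 0.0023/(48.7×37.6) = 1.256×10^-6 K/W
R_outer film = 1/(h_o·A) = 1/(20.6×37.6) = 0.001291 K/W
R_total = 0.1871 K/W
Q = ΔT / R_total = 41 / 0.1871

Q ≈ 219 W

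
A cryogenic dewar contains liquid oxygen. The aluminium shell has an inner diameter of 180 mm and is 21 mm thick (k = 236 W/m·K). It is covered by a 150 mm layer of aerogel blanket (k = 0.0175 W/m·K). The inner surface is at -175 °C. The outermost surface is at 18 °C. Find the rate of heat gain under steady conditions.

Q ≈ 8.2 W

Spherical conduction: R = (1/r_in − 1/r_out)/(4πk) per layer; series-sum.
R_aluminium shell = (1/0.09 − 1/0.111)/(4π×236) = 7.088×10^-4 K/W
R_aerogel blanket = (1/0.111 − 1/0.261)/(4π×0.0175) = 23.54 K/W
R_total = 23.54 K/W
Q = ΔT/R_total = 193/23.54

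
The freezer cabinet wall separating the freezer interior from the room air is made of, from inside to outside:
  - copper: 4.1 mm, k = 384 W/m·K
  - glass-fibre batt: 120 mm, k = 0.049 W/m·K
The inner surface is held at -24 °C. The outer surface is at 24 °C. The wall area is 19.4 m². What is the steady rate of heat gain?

Treating each layer as a thermal resistance in series:
R_copper = L/(kA) = 0.0041/(384×19.4) = 5.504×10^-7 K/W
R_glass-fibre batt = L/(kA) = 0.12/(0.049×19.4) = 0.1262 K/W
R_total = 0.1262 K/W
Q = ΔT / R_total = 48 / 0.1262

Q ≈ 380 W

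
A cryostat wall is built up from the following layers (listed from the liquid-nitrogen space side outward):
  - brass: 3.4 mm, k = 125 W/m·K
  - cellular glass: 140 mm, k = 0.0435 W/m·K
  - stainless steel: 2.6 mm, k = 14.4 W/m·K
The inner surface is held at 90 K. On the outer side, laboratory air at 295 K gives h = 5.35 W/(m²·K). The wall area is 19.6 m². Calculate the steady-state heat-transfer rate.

Treating each layer as a thermal resistance in series:
R_brass = L/(kA) = 0.0034/(125×19.6) = 1.388×10^-6 K/W
R_cellular glass = L/(kA) = 0.14/(0.0435×19.6) = 0.1642 K/W
R_stainless steel = L/(kA) = 0.0026/(14.4×19.6) = 9.212×10^-6 K/W
R_outer film = 1/(h_o·A) = 1/(5.35×19.6) = 0.009537 K/W
R_total = 0.1738 K/W
Q = ΔT / R_total = 205 / 0.1738

Q ≈ 1180 W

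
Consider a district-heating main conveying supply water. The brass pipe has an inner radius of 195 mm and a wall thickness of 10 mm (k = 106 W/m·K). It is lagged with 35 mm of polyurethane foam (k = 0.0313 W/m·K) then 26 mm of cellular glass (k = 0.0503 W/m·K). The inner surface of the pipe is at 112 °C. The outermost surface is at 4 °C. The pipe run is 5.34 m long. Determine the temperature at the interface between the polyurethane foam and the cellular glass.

Cylindrical conduction, so R = ln(r₂/r₁)/(2πkL) per layer, in series:
R_brass pipe wall = ln(205/195)/(2π×106×5.34) = 1.406×10^-5 K/W
R_polyurethane foam = ln(240/205)/(2π×0.0313×5.34) = 0.1501 K/W
R_cellular glass = ln(266/240)/(2π×0.0503×5.34) = 0.06095 K/W
R_total = 0.2111 K/W
Q = ΔT/R_total = 108/0.2111
Q = 512 W
T_interface = T_inner − Q·ΣR(inner→interface) = 112 − 512×0.1501

T ≈ 35.2 °C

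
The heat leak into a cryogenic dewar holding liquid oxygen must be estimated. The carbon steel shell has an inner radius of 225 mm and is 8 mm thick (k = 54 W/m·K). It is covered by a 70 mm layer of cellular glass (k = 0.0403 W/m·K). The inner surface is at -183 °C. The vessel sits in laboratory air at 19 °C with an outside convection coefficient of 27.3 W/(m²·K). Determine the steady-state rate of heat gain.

Q ≈ 102 W

Each spherical layer contributes R = (1/r_i − 1/r_o)/(4πk):
R_carbon steel shell = (1/0.225 − 1/0.233)/(4π×54) = 2.249×10^-4 K/W
R_cellular glass = (1/0.233 − 1/0.303)/(4π×0.0403) = 1.958 K/W
R_outer film = 1/(h·4πr_o²) = 1/(27.3×4π×0.303²) = 0.03175 K/W
R_total = 1.99 K/W
Q = ΔT/R_total = 202/1.99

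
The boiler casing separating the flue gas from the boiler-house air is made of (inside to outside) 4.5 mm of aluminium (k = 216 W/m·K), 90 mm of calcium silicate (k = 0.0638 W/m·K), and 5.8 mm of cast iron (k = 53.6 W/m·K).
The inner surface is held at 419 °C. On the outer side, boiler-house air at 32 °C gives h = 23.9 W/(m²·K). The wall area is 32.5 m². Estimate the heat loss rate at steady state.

Treating each layer as a thermal resistance in series:
R_aluminium = L/(kA) = 0.0045/(216×32.5) = 6.41×10^-7 K/W
R_calcium silicate = L/(kA) = 0.09/(0.0638×32.5) = 0.0434 K/W
R_cast iron = L/(kA) = 0.0058/(53.6×32.5) = 3.33×10^-6 K/W
R_outer film = 1/(h_o·A) = 1/(23.9×32.5) = 0.001287 K/W
R_total = 0.0447 K/W
Q = ΔT / R_total = 387 / 0.0447

Q ≈ 8660 W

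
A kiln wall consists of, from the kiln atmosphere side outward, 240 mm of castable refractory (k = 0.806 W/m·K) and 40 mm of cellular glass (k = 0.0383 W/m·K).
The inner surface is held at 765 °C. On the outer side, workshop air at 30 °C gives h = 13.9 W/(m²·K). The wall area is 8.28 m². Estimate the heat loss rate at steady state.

Q ≈ 4300 W

Model the wall as resistances in series:
R_castable refractory = L/(kA) = 0.24/(0.806×8.28) = 0.03596 K/W
R_cellular glass = L/(kA) = 0.04/(0.0383×8.28) = 0.1261 K/W
R_outer film = 1/(h_o·A) = 1/(13.9×8.28) = 0.008689 K/W
R_total = 0.1708 K/W
Q = ΔT / R_total = 735 / 0.1708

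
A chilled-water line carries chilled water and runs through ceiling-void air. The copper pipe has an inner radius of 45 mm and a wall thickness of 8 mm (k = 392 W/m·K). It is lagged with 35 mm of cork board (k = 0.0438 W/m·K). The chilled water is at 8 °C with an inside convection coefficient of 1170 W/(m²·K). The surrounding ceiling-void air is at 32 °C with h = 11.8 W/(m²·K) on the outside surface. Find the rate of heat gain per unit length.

q′ ≈ 12 W/m

For a radial system each layer contributes R = ln(r_out/r_in)/(2πkL); films add R = 1/(hA).
R_inner film = 1/(h_i·2πr₁L) = 1/(1170×2π×0.045×1) = 0.003023 K/W
R_copper pipe wall = ln(53/45)/(2π×392×1) = 6.643×10^-5 K/W
R_cork board = ln(88/53)/(2π×0.0438×1) = 1.842 K/W
R_outer film = 1/(h_o·2πr_oL) = 1/(11.8×2π×0.088×1) = 0.1533 K/W
R_total = 1.999 K/W
Q = ΔT/R_total = 24/1.999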